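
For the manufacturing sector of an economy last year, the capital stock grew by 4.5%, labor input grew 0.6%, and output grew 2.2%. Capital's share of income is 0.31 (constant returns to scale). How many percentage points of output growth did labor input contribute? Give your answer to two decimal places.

Labor's share = 1 − 0.31 = 0.69.
Contribution = share × growth = 0.69 × 0.6 = 0.414 pp.

0.41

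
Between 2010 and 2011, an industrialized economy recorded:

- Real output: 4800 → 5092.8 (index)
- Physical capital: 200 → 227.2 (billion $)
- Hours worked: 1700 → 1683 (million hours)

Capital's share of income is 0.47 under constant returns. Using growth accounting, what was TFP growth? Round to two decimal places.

TFP growth was 0.24%.

Real output growth = (5092.8 − 4800) / 4800 = 6.1%.
Physical capital growth = (227.2 − 200) / 200 = 13.6%.
Hours worked growth = (1683 − 1700) / 1700 = -1%.
Labor's share = 1 − 0.47 = 0.53.
Physical capital: 0.47 × 13.6 = 6.392 pp.
Hours worked: 0.53 × (-1) = -0.53 pp.
TFP growth = 6.1 − 5.862 = 0.238%.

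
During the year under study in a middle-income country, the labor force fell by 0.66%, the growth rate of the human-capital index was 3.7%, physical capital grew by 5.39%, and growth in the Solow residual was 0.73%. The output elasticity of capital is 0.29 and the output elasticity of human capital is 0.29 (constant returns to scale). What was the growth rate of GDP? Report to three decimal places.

GDP grew 3.089%.

Labor's share = 1 − 0.29 − 0.29 = 0.42.
Physical capital: 0.29 × 5.39 = 1.5631 pp.
The human-capital index: 0.29 × 3.7 = 1.073 pp.
The labor force: 0.42 × (-0.66) = -0.2772 pp.
Output growth = 0.73 + 2.3589 = 3.0889%.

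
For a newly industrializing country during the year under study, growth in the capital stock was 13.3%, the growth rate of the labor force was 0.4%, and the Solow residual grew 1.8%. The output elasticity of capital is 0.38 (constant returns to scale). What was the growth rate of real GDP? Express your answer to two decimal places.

Real GDP grew 7.10%.

Labor's share = 1 − 0.38 = 0.62.
The capital stock: 0.38 × 13.3 = 5.054 pp.
The labor force: 0.62 × 0.4 = 0.248 pp.
Output growth = 1.8 + 5.302 = 7.102%.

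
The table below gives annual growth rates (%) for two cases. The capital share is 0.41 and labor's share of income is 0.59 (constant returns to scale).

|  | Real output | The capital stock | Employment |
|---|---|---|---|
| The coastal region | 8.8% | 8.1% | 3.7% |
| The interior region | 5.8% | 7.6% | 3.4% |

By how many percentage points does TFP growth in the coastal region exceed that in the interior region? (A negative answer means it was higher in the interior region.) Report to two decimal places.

2.62 percentage points

Labor's share = 1 − 0.41 = 0.59.
The coastal region: TFP = 8.8 − 3.321 − 2.183 = 3.296%.
The interior region: TFP = 5.8 − 3.116 − 2.006 = 0.678%.
Difference = 3.296 − (0.678) = 2.618 pp.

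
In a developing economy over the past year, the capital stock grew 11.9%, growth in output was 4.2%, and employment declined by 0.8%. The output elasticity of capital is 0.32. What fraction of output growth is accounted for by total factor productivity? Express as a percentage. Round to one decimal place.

Labor's share = 1 − 0.32 = 0.68.
The capital stock: 0.32 × 11.9 = 3.808 pp.
Employment: 0.68 × (-0.8) = -0.544 pp.
TFP growth = 4.2 − 3.264 = 0.936%.
TFP share of growth = 0.936 / 4.2 × 100 = 22.286%.

Total factor productivity accounted for 22.3% of growth.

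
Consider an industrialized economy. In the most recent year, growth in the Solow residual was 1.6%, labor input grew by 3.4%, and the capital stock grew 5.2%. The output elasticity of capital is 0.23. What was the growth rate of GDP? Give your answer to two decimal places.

Labor's share = 1 − 0.23 = 0.77.
The capital stock: 0.23 × 5.2 = 1.196 pp.
Labor input: 0.77 × 3.4 = 2.618 pp.
Output growth = 1.6 + 3.814 = 5.414%.

GDP growth was 5.41%.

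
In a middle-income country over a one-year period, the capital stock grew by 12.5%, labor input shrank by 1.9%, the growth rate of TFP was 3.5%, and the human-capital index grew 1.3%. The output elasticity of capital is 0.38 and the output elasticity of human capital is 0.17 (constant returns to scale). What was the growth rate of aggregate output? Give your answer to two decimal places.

7.62%

Labor's share = 1 − 0.38 − 0.17 = 0.45.
The capital stock: 0.38 × 12.5 = 4.75 pp.
The human-capital index: 0.17 × 1.3 = 0.221 pp.
Labor input: 0.45 × (-1.9) = -0.855 pp.
Output growth = 3.5 + 4.116 = 7.616%.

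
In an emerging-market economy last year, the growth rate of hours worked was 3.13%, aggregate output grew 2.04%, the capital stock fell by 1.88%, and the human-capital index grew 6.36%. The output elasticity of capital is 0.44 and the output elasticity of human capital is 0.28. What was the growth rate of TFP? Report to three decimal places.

0.210%

Labor's share = 1 − 0.44 − 0.28 = 0.28.
The capital stock: 0.44 × (-1.88) = -0.8272 pp.
The human-capital index: 0.28 × 6.36 = 1.7808 pp.
Hours worked: 0.28 × 3.13 = 0.8764 pp.
TFP growth = 2.04 − 1.83 = 0.21%.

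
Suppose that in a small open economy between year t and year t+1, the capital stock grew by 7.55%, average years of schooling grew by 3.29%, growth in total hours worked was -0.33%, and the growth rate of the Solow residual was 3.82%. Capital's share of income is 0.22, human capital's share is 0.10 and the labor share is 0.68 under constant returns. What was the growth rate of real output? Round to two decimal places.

Labor's share = 1 − 0.22 − 0.1 = 0.68.
The capital stock: 0.22 × 7.55 = 1.661 pp.
Average years of schooling: 0.1 × 3.29 = 0.329 pp.
Total hours worked: 0.68 × (-0.33) = -0.2244 pp.
Output growth = 3.82 + 1.7656 = 5.5856%.

Real output growth was 5.59%.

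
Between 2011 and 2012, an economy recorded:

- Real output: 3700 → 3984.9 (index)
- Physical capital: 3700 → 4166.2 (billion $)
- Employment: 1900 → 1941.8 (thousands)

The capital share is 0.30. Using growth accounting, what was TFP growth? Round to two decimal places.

2.38%

Real output growth = (3984.9 − 3700) / 3700 = 7.7%.
Physical capital growth = (4166.2 − 3700) / 3700 = 12.6%.
Employment growth = (1941.8 − 1900) / 1900 = 2.2%.
Labor's share = 1 − 0.3 = 0.7.
Physical capital: 0.3 × 12.6 = 3.78 pp.
Employment: 0.7 × 2.2 = 1.54 pp.
TFP growth = 7.7 − 5.32 = 2.38%.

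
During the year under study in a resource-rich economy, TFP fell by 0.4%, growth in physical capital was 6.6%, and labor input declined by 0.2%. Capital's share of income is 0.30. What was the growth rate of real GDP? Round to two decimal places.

Labor's share = 1 − 0.3 = 0.7.
Physical capital: 0.3 × 6.6 = 1.98 pp.
Labor input: 0.7 × (-0.2) = -0.14 pp.
Output growth = -0.4 + 1.84 = 1.44%.

1.44%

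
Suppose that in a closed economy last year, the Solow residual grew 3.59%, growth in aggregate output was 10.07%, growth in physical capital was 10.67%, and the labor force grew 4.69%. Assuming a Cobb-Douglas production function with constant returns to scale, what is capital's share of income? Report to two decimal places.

gY = gA + α·gK + (1−α)·gL, so gY − gA − gL = α(gK − gL).
10.07 − 3.59 − 4.69 = α × (10.67 − 4.69).
1.79 = 5.98 α, so α = 0.2993.

Capital's share of income is 0.30.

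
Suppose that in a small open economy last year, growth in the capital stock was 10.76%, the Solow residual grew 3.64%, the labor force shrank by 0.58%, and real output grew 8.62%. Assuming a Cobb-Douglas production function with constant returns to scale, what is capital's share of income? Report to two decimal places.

gY = gA + α·gK + (1−α)·gL, so gY − gA − gL = α(gK − gL).
8.62 − 3.64 + 0.58 = α × (10.76 − (-0.58)).
5.56 = 11.34 α, so α = 0.4903.

α = 0.49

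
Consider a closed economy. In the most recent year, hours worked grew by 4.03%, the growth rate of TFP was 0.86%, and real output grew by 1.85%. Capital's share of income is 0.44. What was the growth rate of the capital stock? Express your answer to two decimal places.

Labor's share = 1 − 0.44 = 0.56.
gY = gA + 0.56×4.03 + 0.44×g.
0.44×g = 1.85 − 0.86 − 2.2568 = -1.2668.
g = -1.2668 / 0.44 = -2.8791%.

-2.88%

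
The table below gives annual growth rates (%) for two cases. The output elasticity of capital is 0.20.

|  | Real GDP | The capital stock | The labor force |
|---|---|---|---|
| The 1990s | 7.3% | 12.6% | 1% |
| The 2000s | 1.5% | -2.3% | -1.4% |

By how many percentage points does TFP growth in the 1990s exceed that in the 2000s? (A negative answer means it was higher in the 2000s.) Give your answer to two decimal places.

Labor's share = 1 − 0.2 = 0.8.
The 1990s: TFP = 7.3 − 2.52 − 0.8 = 3.98%.
The 2000s: TFP = 1.5 + 0.46 + 1.12 = 3.08%.
Difference = 3.98 − (3.08) = 0.9 pp.

0.90 percentage points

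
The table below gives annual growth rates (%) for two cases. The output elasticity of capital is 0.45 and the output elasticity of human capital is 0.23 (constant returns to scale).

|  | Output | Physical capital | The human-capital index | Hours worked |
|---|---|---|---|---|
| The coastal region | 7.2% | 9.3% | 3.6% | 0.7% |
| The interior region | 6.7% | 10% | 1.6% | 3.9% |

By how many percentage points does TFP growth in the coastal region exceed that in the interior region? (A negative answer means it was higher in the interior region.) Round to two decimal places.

1.38 percentage points

Labor's share = 1 − 0.45 − 0.23 = 0.32.
The coastal region: TFP = 7.2 − 4.185 − 0.828 − 0.224 = 1.963%.
The interior region: TFP = 6.7 − 4.5 − 0.368 − 1.248 = 0.584%.
Difference = 1.963 − (0.584) = 1.379 pp.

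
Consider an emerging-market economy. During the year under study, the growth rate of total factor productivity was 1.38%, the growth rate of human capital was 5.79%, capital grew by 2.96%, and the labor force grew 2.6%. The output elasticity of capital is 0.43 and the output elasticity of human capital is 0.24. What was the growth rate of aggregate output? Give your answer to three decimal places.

Labor's share = 1 − 0.43 − 0.24 = 0.33.
Capital: 0.43 × 2.96 = 1.2728 pp.
Human capital: 0.24 × 5.79 = 1.3896 pp.
The labor force: 0.33 × 2.6 = 0.858 pp.
Output growth = 1.38 + 3.5204 = 4.9004%.

4.900%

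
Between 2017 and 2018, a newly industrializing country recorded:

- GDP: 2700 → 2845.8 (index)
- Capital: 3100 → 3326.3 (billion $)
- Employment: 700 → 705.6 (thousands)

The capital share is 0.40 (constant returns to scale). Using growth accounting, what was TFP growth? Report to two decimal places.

GDP growth = (2845.8 − 2700) / 2700 = 5.4%.
Capital growth = (3326.3 − 3100) / 3100 = 7.3%.
Employment growth = (705.6 − 700) / 700 = 0.8%.
Labor's share = 1 − 0.4 = 0.6.
Capital: 0.4 × 7.3 = 2.92 pp.
Employment: 0.6 × 0.8 = 0.48 pp.
TFP growth = 5.4 − 3.4 = 2%.

2.00%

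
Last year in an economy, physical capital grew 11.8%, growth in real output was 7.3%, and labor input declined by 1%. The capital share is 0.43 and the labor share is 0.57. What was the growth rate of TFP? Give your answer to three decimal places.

Labor's share = 1 − 0.43 = 0.57.
Physical capital: 0.43 × 11.8 = 5.074 pp.
Labor input: 0.57 × (-1) = -0.57 pp.
TFP growth = 7.3 − 4.504 = 2.796%.

2.796%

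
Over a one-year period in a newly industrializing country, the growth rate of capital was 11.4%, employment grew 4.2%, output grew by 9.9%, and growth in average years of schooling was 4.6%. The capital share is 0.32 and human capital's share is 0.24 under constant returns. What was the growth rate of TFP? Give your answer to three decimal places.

3.300%

Labor's share = 1 − 0.32 − 0.24 = 0.44.
Capital: 0.32 × 11.4 = 3.648 pp.
Average years of schooling: 0.24 × 4.6 = 1.104 pp.
Employment: 0.44 × 4.2 = 1.848 pp.
TFP growth = 9.9 − 6.6 = 3.3%.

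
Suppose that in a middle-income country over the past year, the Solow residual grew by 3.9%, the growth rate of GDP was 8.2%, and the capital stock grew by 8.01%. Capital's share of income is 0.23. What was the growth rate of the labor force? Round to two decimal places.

3.19%

Labor's share = 1 − 0.23 = 0.77.
gY = gA + 0.23×8.01 + 0.77×g.
0.77×g = 8.2 − 3.9 − 1.8423 = 2.4577.
g = 2.4577 / 0.77 = 3.1918%.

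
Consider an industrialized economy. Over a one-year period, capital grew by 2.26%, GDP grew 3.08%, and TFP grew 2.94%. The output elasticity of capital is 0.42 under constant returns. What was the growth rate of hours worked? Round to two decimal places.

Labor's share = 1 − 0.42 = 0.58.
gY = gA + 0.42×2.26 + 0.58×g.
0.58×g = 3.08 − 2.94 − 0.9492 = -0.8092.
g = -0.8092 / 0.58 = -1.3952%.

-1.40%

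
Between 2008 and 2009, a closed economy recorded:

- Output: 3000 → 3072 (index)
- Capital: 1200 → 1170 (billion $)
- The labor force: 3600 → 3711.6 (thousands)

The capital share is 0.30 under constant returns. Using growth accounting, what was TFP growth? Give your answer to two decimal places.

0.98%

Output growth = (3072 − 3000) / 3000 = 2.4%.
Capital growth = (1170 − 1200) / 1200 = -2.5%.
The labor force growth = (3711.6 − 3600) / 3600 = 3.1%.
Labor's share = 1 − 0.3 = 0.7.
Capital: 0.3 × (-2.5) = -0.75 pp.
The labor force: 0.7 × 3.1 = 2.17 pp.
TFP growth = 2.4 − 1.42 = 0.98%.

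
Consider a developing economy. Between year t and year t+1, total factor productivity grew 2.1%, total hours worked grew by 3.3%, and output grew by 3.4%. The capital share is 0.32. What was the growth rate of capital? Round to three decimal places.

Labor's share = 1 − 0.32 = 0.68.
gY = gA + 0.68×3.3 + 0.32×g.
0.32×g = 3.4 − 2.1 − 2.244 = -0.944.
g = -0.944 / 0.32 = -2.95%.

-2.950%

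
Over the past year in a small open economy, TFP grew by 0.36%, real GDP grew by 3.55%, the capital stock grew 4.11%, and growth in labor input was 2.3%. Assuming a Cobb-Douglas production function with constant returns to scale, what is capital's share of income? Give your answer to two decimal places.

0.49

gY = gA + α·gK + (1−α)·gL, so gY − gA − gL = α(gK − gL).
3.55 − 0.36 − 2.3 = α × (4.11 − 2.3).
0.89 = 1.81 α, so α = 0.4917.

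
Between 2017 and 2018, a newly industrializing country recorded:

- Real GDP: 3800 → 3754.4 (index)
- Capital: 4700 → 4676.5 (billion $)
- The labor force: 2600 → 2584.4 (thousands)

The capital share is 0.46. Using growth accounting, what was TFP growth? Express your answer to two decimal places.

Real GDP growth = (3754.4 − 3800) / 3800 = -1.2%.
Capital growth = (4676.5 − 4700) / 4700 = -0.5%.
The labor force growth = (2584.4 − 2600) / 2600 = -0.6%.
Labor's share = 1 − 0.46 = 0.54.
Capital: 0.46 × (-0.5) = -0.23 pp.
The labor force: 0.54 × (-0.6) = -0.324 pp.
TFP growth = -1.2 + 0.554 = -0.646%.

-0.65%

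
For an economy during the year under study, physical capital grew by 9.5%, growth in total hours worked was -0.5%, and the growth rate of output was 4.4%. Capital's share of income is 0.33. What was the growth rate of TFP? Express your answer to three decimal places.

1.600%

Labor's share = 1 − 0.33 = 0.67.
Physical capital: 0.33 × 9.5 = 3.135 pp.
Total hours worked: 0.67 × (-0.5) = -0.335 pp.
TFP growth = 4.4 − 2.8 = 1.6%.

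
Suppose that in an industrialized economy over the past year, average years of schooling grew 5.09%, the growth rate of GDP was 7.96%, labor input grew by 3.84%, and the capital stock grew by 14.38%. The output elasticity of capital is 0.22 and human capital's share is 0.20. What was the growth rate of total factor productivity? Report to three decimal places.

Labor's share = 1 − 0.22 − 0.2 = 0.58.
The capital stock: 0.22 × 14.38 = 3.1636 pp.
Average years of schooling: 0.2 × 5.09 = 1.018 pp.
Labor input: 0.58 × 3.84 = 2.2272 pp.
TFP growth = 7.96 − 6.4088 = 1.5512%.

1.551%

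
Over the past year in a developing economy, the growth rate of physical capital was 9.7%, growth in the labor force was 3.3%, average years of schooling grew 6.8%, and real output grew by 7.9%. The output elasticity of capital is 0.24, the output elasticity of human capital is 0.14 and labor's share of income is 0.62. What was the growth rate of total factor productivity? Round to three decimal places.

Labor's share = 1 − 0.24 − 0.14 = 0.62.
Physical capital: 0.24 × 9.7 = 2.328 pp.
Average years of schooling: 0.14 × 6.8 = 0.952 pp.
The labor force: 0.62 × 3.3 = 2.046 pp.
TFP growth = 7.9 − 5.326 = 2.574%.

2.574%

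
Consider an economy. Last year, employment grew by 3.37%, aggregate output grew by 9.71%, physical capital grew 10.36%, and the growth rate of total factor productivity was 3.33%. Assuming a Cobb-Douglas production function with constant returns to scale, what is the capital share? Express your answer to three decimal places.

α = 0.431

gY = gA + α·gK + (1−α)·gL, so gY − gA − gL = α(gK − gL).
9.71 − 3.33 − 3.37 = α × (10.36 − 3.37).
3.01 = 6.99 α, so α = 0.43062.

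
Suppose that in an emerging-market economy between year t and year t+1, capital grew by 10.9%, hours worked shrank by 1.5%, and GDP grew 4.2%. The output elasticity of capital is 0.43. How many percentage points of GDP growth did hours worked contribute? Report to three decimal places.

Labor's share = 1 − 0.43 = 0.57.
Contribution = share × growth = 0.57 × (-1.5) = -0.855 pp.

-0.855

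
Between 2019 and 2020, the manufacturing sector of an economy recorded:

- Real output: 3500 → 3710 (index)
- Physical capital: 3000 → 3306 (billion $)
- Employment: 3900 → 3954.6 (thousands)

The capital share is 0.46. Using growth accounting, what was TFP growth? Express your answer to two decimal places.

TFP grew 0.55%.

Real output growth = (3710 − 3500) / 3500 = 6%.
Physical capital growth = (3306 − 3000) / 3000 = 10.2%.
Employment growth = (3954.6 − 3900) / 3900 = 1.4%.
Labor's share = 1 − 0.46 = 0.54.
Physical capital: 0.46 × 10.2 = 4.692 pp.
Employment: 0.54 × 1.4 = 0.756 pp.
TFP growth = 6 − 5.448 = 0.552%.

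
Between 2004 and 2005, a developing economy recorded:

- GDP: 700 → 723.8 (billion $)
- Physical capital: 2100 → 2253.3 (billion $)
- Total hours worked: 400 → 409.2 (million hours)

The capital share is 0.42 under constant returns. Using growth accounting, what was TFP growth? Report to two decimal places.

-1.00%

GDP growth = (723.8 − 700) / 700 = 3.4%.
Physical capital growth = (2253.3 − 2100) / 2100 = 7.3%.
Total hours worked growth = (409.2 − 400) / 400 = 2.3%.
Labor's share = 1 − 0.42 = 0.58.
Physical capital: 0.42 × 7.3 = 3.066 pp.
Total hours worked: 0.58 × 2.3 = 1.334 pp.
TFP growth = 3.4 − 4.4 = -1%.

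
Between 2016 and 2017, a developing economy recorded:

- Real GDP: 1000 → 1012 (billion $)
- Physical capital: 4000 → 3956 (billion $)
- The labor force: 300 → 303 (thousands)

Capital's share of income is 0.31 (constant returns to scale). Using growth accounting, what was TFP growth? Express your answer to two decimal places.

Real GDP growth = (1012 − 1000) / 1000 = 1.2%.
Physical capital growth = (3956 − 4000) / 4000 = -1.1%.
The labor force growth = (303 − 300) / 300 = 1%.
Labor's share = 1 − 0.31 = 0.69.
Physical capital: 0.31 × (-1.1) = -0.341 pp.
The labor force: 0.69 × 1 = 0.69 pp.
TFP growth = 1.2 − 0.349 = 0.851%.

0.85%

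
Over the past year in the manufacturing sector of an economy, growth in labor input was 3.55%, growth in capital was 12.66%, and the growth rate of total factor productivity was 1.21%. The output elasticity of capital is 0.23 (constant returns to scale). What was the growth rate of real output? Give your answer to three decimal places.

Real output grew 6.855%.

Labor's share = 1 − 0.23 = 0.77.
Capital: 0.23 × 12.66 = 2.9118 pp.
Labor input: 0.77 × 3.55 = 2.7335 pp.
Output growth = 1.21 + 5.6453 = 6.8553%.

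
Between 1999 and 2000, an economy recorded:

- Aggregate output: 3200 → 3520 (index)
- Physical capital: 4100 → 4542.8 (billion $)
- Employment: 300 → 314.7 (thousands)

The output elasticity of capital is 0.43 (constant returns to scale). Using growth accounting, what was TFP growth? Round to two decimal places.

Aggregate output growth = (3520 − 3200) / 3200 = 10%.
Physical capital growth = (4542.8 − 4100) / 4100 = 10.8%.
Employment growth = (314.7 − 300) / 300 = 4.9%.
Labor's share = 1 − 0.43 = 0.57.
Physical capital: 0.43 × 10.8 = 4.644 pp.
Employment: 0.57 × 4.9 = 2.793 pp.
TFP growth = 10 − 7.437 = 2.563%.

2.56%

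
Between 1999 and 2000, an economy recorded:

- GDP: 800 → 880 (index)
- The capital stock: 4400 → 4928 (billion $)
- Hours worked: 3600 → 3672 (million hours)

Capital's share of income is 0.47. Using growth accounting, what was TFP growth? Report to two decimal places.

TFP grew 3.30%.

GDP growth = (880 − 800) / 800 = 10%.
The capital stock growth = (4928 − 4400) / 4400 = 12%.
Hours worked growth = (3672 − 3600) / 3600 = 2%.
Labor's share = 1 − 0.47 = 0.53.
The capital stock: 0.47 × 12 = 5.64 pp.
Hours worked: 0.53 × 2 = 1.06 pp.
TFP growth = 10 − 6.7 = 3.3%.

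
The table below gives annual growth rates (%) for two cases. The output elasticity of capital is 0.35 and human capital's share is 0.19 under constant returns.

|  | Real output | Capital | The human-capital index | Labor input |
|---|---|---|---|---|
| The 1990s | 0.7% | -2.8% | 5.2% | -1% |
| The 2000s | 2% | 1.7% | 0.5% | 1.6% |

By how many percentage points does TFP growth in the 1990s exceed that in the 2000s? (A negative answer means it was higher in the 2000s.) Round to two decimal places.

Labor's share = 1 − 0.35 − 0.19 = 0.46.
The 1990s: TFP = 0.7 + 0.98 − 0.988 + 0.46 = 1.152%.
The 2000s: TFP = 2 − 0.595 − 0.095 − 0.736 = 0.574%.
Difference = 1.152 − (0.574) = 0.578 pp.

0.58 percentage points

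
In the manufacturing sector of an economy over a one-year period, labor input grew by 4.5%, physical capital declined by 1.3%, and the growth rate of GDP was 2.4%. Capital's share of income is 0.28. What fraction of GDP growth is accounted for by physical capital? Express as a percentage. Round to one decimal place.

Physical capital contributed 0.28 × (-1.3) = -0.364 pp.
Share of growth = -0.364 / 2.4 × 100 = -15.167%.

-15.2%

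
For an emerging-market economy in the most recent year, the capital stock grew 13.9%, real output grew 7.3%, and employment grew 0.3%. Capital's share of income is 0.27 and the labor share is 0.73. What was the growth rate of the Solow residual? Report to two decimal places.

The Solow residual growth was 3.33%.

Labor's share = 1 − 0.27 = 0.73.
The capital stock: 0.27 × 13.9 = 3.753 pp.
Employment: 0.73 × 0.3 = 0.219 pp.
TFP growth = 7.3 − 3.972 = 3.328%.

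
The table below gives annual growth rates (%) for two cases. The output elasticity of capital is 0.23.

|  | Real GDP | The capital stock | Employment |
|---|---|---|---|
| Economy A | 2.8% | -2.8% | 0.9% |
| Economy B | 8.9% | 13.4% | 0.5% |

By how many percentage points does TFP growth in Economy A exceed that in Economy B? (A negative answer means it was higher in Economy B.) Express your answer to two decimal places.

-2.68 percentage points

Labor's share = 1 − 0.23 = 0.77.
Economy A: TFP = 2.8 + 0.644 − 0.693 = 2.751%.
Economy B: TFP = 8.9 − 3.082 − 0.385 = 5.433%.
Difference = 2.751 − (5.433) = -2.682 pp.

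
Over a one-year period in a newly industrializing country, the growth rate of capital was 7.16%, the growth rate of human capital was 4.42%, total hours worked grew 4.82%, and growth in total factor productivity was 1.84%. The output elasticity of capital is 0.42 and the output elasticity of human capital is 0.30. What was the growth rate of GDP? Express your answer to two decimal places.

7.52%

Labor's share = 1 − 0.42 − 0.3 = 0.28.
Capital: 0.42 × 7.16 = 3.0072 pp.
Human capital: 0.3 × 4.42 = 1.326 pp.
Total hours worked: 0.28 × 4.82 = 1.3496 pp.
Output growth = 1.84 + 5.6828 = 7.5228%.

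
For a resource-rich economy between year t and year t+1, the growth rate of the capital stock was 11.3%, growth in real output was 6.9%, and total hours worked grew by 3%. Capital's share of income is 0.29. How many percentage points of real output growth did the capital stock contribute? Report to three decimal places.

3.277 pp

Contribution = share × growth = 0.29 × 11.3 = 3.277 pp.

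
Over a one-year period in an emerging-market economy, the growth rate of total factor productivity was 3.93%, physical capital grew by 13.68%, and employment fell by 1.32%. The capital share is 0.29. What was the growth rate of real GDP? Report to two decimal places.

Labor's share = 1 − 0.29 = 0.71.
Physical capital: 0.29 × 13.68 = 3.9672 pp.
Employment: 0.71 × (-1.32) = -0.9372 pp.
Output growth = 3.93 + 3.03 = 6.96%.

Real GDP grew 6.96%.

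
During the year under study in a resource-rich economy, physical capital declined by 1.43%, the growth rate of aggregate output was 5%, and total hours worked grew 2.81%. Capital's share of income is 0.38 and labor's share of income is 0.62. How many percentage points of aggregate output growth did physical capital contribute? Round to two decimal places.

Contribution = share × growth = 0.38 × (-1.43) = -0.5434 pp.

-0.54 pp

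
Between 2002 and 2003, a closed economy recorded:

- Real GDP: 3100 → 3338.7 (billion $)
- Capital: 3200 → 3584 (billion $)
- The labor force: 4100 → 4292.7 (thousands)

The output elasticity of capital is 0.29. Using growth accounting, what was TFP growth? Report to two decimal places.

0.88%

Real GDP growth = (3338.7 − 3100) / 3100 = 7.7%.
Capital growth = (3584 − 3200) / 3200 = 12%.
The labor force growth = (4292.7 − 4100) / 4100 = 4.7%.
Labor's share = 1 − 0.29 = 0.71.
Capital: 0.29 × 12 = 3.48 pp.
The labor force: 0.71 × 4.7 = 3.337 pp.
TFP growth = 7.7 − 6.817 = 0.883%.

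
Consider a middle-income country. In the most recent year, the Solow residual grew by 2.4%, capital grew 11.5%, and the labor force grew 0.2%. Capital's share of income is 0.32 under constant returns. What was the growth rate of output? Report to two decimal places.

6.22%

Labor's share = 1 − 0.32 = 0.68.
Capital: 0.32 × 11.5 = 3.68 pp.
The labor force: 0.68 × 0.2 = 0.136 pp.
Output growth = 2.4 + 3.816 = 6.216%.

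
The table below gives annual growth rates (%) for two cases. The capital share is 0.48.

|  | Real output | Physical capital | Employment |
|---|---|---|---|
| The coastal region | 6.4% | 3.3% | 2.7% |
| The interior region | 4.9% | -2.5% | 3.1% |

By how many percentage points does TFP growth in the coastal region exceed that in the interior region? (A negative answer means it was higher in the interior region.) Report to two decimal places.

Labor's share = 1 − 0.48 = 0.52.
The coastal region: TFP = 6.4 − 1.584 − 1.404 = 3.412%.
The interior region: TFP = 4.9 + 1.2 − 1.612 = 4.488%.
Difference = 3.412 − (4.488) = -1.076 pp.

-1.08 percentage points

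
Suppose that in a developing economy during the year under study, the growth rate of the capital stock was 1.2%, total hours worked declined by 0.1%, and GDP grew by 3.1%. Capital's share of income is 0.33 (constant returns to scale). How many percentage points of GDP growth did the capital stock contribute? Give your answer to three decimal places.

0.396 percentage points

Contribution = share × growth = 0.33 × 1.2 = 0.396 pp.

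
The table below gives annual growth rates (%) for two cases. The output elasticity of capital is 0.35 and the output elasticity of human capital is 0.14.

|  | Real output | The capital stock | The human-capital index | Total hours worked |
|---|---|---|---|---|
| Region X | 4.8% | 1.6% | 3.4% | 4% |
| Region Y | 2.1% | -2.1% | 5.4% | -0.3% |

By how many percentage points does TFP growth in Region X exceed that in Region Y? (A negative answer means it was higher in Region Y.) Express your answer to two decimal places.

-0.51 percentage points

Labor's share = 1 − 0.35 − 0.14 = 0.51.
Region X: TFP = 4.8 − 0.56 − 0.476 − 2.04 = 1.724%.
Region Y: TFP = 2.1 + 0.735 − 0.756 + 0.153 = 2.232%.
Difference = 1.724 − (2.232) = -0.508 pp.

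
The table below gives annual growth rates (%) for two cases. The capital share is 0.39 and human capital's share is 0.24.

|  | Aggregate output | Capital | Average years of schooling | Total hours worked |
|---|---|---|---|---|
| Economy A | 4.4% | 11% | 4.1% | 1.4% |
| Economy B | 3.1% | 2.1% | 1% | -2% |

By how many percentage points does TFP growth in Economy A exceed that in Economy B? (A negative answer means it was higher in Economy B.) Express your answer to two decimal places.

-4.17 percentage points

Labor's share = 1 − 0.39 − 0.24 = 0.37.
Economy A: TFP = 4.4 − 4.29 − 0.984 − 0.518 = -1.392%.
Economy B: TFP = 3.1 − 0.819 − 0.24 + 0.74 = 2.781%.
Difference = -1.392 − (2.781) = -4.173 pp.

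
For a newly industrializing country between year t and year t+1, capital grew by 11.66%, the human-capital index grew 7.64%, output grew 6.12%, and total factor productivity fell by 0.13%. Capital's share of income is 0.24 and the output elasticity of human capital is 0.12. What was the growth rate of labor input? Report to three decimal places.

Labor's share = 1 − 0.24 − 0.12 = 0.64.
gY = gA + 0.24×11.66 + 0.12×7.64 + 0.64×g.
0.64×g = 6.12 + 0.13 − 3.7152 = 2.5348.
g = 2.5348 / 0.64 = 3.96063%.

Labor input growth was 3.961%.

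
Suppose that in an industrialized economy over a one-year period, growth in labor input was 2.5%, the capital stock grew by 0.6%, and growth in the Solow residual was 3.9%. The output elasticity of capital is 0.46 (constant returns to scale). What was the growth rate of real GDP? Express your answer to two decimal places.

Labor's share = 1 − 0.46 = 0.54.
The capital stock: 0.46 × 0.6 = 0.276 pp.
Labor input: 0.54 × 2.5 = 1.35 pp.
Output growth = 3.9 + 1.626 = 5.526%.

Real GDP grew 5.53%.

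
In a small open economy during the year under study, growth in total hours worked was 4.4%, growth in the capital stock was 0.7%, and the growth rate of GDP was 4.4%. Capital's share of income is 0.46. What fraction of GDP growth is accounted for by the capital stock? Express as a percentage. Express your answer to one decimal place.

The capital stock contributed 0.46 × 0.7 = 0.322 pp.
Share of growth = 0.322 / 4.4 × 100 = 7.318%.

The capital stock accounted for 7.3% of growth.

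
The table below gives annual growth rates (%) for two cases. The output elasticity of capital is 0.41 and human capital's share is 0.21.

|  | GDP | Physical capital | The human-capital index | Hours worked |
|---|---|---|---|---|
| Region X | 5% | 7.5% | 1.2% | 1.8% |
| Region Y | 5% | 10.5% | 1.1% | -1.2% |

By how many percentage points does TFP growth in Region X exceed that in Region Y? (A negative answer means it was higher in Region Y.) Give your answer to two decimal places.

0.07 percentage points

Labor's share = 1 − 0.41 − 0.21 = 0.38.
Region X: TFP = 5 − 3.075 − 0.252 − 0.684 = 0.989%.
Region Y: TFP = 5 − 4.305 − 0.231 + 0.456 = 0.92%.
Difference = 0.989 − (0.92) = 0.069 pp.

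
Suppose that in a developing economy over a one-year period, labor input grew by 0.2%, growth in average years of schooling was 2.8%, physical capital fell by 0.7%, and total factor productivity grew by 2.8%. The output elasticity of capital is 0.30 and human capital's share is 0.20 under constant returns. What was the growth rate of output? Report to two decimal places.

3.25%

Labor's share = 1 − 0.3 − 0.2 = 0.5.
Physical capital: 0.3 × (-0.7) = -0.21 pp.
Average years of schooling: 0.2 × 2.8 = 0.56 pp.
Labor input: 0.5 × 0.2 = 0.1 pp.
Output growth = 2.8 + 0.45 = 3.25%.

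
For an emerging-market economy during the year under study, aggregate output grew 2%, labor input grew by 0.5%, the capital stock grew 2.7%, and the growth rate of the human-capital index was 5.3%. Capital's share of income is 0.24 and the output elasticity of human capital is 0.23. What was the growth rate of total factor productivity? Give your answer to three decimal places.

Labor's share = 1 − 0.24 − 0.23 = 0.53.
The capital stock: 0.24 × 2.7 = 0.648 pp.
The human-capital index: 0.23 × 5.3 = 1.219 pp.
Labor input: 0.53 × 0.5 = 0.265 pp.
TFP growth = 2 − 2.132 = -0.132%.

-0.132%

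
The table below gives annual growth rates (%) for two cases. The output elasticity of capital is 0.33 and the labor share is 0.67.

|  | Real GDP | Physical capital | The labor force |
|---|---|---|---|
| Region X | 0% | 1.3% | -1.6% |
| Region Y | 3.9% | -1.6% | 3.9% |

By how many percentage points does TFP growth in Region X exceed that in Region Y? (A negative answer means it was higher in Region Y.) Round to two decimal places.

Labor's share = 1 − 0.33 = 0.67.
Region X: TFP = 0 − 0.429 + 1.072 = 0.643%.
Region Y: TFP = 3.9 + 0.528 − 2.613 = 1.815%.
Difference = 0.643 − (1.815) = -1.172 pp.

-1.17 percentage points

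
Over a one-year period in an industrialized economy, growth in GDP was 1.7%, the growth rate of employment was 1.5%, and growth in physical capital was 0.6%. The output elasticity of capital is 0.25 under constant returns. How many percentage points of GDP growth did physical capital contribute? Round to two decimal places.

0.15 percentage points

Contribution = share × growth = 0.25 × 0.6 = 0.15 pp.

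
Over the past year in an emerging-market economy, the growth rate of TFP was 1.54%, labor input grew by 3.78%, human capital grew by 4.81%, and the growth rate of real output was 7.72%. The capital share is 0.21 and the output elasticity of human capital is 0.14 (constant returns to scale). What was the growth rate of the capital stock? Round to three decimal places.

The capital stock grew 14.522%.

Labor's share = 1 − 0.21 − 0.14 = 0.65.
gY = gA + 0.14×4.81 + 0.65×3.78 + 0.21×g.
0.21×g = 7.72 − 1.54 − 3.1304 = 3.0496.
g = 3.0496 / 0.21 = 14.5219%.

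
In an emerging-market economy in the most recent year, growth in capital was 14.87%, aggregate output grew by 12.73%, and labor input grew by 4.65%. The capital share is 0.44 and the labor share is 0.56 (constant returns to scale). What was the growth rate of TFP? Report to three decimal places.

3.583%

Labor's share = 1 − 0.44 = 0.56.
Capital: 0.44 × 14.87 = 6.5428 pp.
Labor input: 0.56 × 4.65 = 2.604 pp.
TFP growth = 12.73 − 9.1468 = 3.5832%.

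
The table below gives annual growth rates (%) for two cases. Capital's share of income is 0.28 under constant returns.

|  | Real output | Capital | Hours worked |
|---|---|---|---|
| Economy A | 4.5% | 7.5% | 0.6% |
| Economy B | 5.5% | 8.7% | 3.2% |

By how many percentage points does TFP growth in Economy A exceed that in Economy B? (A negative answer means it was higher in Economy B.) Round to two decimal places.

Labor's share = 1 − 0.28 = 0.72.
Economy A: TFP = 4.5 − 2.1 − 0.432 = 1.968%.
Economy B: TFP = 5.5 − 2.436 − 2.304 = 0.76%.
Difference = 1.968 − (0.76) = 1.208 pp.

1.21 percentage points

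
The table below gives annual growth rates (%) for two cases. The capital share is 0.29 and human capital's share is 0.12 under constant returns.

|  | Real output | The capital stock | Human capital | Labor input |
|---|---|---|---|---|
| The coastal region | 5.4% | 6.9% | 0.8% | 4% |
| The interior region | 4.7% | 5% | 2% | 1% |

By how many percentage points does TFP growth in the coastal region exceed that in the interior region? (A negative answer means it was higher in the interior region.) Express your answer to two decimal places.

Labor's share = 1 − 0.29 − 0.12 = 0.59.
The coastal region: TFP = 5.4 − 2.001 − 0.096 − 2.36 = 0.943%.
The interior region: TFP = 4.7 − 1.45 − 0.24 − 0.59 = 2.42%.
Difference = 0.943 − (2.42) = -1.477 pp.

-1.48 percentage points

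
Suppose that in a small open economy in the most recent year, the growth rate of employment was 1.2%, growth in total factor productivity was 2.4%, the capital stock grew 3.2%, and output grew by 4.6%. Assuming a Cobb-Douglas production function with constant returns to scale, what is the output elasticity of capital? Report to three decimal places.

gY = gA + α·gK + (1−α)·gL, so gY − gA − gL = α(gK − gL).
4.6 − 2.4 − 1.2 = α × (3.2 − 1.2).
1 = 2 α, so α = 0.5.

The output elasticity of capital is 0.500.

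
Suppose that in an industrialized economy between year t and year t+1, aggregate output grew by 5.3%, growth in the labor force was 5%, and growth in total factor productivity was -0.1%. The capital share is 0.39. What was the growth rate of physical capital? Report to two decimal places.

Physical capital grew 6.03%.

Labor's share = 1 − 0.39 = 0.61.
gY = gA + 0.61×5 + 0.39×g.
0.39×g = 5.3 + 0.1 − 3.05 = 2.35.
g = 2.35 / 0.39 = 6.0256%.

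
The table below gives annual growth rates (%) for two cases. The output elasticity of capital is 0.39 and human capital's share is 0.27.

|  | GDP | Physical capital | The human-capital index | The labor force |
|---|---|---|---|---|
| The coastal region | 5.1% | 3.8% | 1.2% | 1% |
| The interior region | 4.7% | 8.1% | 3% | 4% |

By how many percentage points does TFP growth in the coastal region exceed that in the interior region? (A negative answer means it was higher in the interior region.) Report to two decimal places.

Labor's share = 1 − 0.39 − 0.27 = 0.34.
The coastal region: TFP = 5.1 − 1.482 − 0.324 − 0.34 = 2.954%.
The interior region: TFP = 4.7 − 3.159 − 0.81 − 1.36 = -0.629%.
Difference = 2.954 − (-0.629) = 3.583 pp.

3.58 percentage points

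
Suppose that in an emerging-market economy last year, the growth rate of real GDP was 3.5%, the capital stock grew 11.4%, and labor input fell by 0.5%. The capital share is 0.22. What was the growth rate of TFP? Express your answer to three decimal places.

Labor's share = 1 − 0.22 = 0.78.
The capital stock: 0.22 × 11.4 = 2.508 pp.
Labor input: 0.78 × (-0.5) = -0.39 pp.
TFP growth = 3.5 − 2.118 = 1.382%.

1.382%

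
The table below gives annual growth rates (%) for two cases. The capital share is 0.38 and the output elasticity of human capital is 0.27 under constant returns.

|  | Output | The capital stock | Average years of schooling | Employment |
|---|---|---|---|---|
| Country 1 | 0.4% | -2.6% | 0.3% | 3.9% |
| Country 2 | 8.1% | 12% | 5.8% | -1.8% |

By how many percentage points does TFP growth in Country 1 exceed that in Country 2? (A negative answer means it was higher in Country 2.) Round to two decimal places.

-2.66 percentage points

Labor's share = 1 − 0.38 − 0.27 = 0.35.
Country 1: TFP = 0.4 + 0.988 − 0.081 − 1.365 = -0.058%.
Country 2: TFP = 8.1 − 4.56 − 1.566 + 0.63 = 2.604%.
Difference = -0.058 − (2.604) = -2.662 pp.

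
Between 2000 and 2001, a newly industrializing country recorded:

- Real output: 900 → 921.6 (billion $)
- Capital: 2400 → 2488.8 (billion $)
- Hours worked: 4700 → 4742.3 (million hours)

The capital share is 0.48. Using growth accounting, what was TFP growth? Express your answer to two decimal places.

Real output growth = (921.6 − 900) / 900 = 2.4%.
Capital growth = (2488.8 − 2400) / 2400 = 3.7%.
Hours worked growth = (4742.3 − 4700) / 4700 = 0.9%.
Labor's share = 1 − 0.48 = 0.52.
Capital: 0.48 × 3.7 = 1.776 pp.
Hours worked: 0.52 × 0.9 = 0.468 pp.
TFP growth = 2.4 − 2.244 = 0.156%.

0.16%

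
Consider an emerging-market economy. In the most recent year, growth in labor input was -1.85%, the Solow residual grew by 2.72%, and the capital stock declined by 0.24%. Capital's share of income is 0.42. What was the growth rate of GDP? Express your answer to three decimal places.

GDP grew 1.546%.

Labor's share = 1 − 0.42 = 0.58.
The capital stock: 0.42 × (-0.24) = -0.1008 pp.
Labor input: 0.58 × (-1.85) = -1.073 pp.
Output growth = 2.72 + (-1.1738) = 1.5462%.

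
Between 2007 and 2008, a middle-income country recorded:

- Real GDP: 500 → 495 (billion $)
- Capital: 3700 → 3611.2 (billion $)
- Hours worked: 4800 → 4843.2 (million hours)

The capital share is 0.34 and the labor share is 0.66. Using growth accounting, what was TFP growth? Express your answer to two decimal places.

-0.78%

Real GDP growth = (495 − 500) / 500 = -1%.
Capital growth = (3611.2 − 3700) / 3700 = -2.4%.
Hours worked growth = (4843.2 − 4800) / 4800 = 0.9%.
Labor's share = 1 − 0.34 = 0.66.
Capital: 0.34 × (-2.4) = -0.816 pp.
Hours worked: 0.66 × 0.9 = 0.594 pp.
TFP growth = -1 + 0.222 = -0.778%.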